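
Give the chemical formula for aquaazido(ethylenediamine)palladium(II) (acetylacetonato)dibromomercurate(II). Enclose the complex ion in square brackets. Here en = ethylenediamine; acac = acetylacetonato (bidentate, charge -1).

Cation [Pd…]: ligand charges -1, Pd(II) ⇒ ion charge 1+.
Anion [Hg…]: ligand charges -3, Hg(II) ⇒ ion charge 1−.
One 1+ cation balances one 1− anion.

[Pd(en)(H2O)(N3)][Hg(acac)Br2]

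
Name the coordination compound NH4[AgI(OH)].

ammonium hydroxoiodoargentate(I)

The 1 ammonium counter-ion carries a total charge of +1, so each complex ion is 1−.
Ligand charges: 1×iodo (-1 each), 1×hydroxo (-1 each); total -2. So Ag + (-2) = 1−, giving Ag = +1.
Ligands are named alphabetically: hydroxo before iodo.
The complex ion is anionic, so silver takes the -ate form argentate(I).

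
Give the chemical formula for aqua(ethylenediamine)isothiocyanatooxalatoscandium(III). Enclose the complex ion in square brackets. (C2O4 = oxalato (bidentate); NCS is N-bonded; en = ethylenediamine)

[Sc(C2O4)(en)(H2O)(NCS)]

Ligands: 1 aqua (H2O, neutral), 1 oxalato (C2O4, -2), 1 isothiocyanato (NCS, -1), 1 ethylenediamine (en, neutral). Ligand charge sum = -3.
With Sc in oxidation state +3, the complex ion is [Sc...].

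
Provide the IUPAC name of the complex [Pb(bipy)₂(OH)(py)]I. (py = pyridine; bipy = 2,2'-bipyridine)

The 1 iodide counter-ion carries a total charge of -1, so each complex ion is 1+.
Ligand charges: 1×pyridine (neutral), 2×2,2'-bipyridine (neutral), 1×hydroxo (-1 each); total -1. So Pb + (-1) = 1+, giving Pb = +2.
Ligands are named alphabetically: bipyridine before hydroxo before pyridine.

bis(2,2'-bipyridine)hydroxo(pyridine)lead(II) iodide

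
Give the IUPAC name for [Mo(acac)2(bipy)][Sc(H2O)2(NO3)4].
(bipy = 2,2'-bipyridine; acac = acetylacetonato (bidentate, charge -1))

bis(acetylacetonato)(2,2'-bipyridine)molybdenum(III) diaquatetranitratoscandate(III)

Both ions are complex: the cation is named first with the plain metal name, the anion second with the -ate form; each ion's ligands are alphabetised independently.
Scandium is always +3 in its complexes; the anion's ligand charges sum to -4, so the complex anion is 1−.
A 1:1 salt means the cation carries the equal and opposite charge, 1+.
Cation: ligand charges sum to -2; for the ion to be 1+, Mo = +3.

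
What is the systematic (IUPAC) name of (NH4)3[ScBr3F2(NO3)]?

ammonium tribromodifluoronitratoscandate(III)

The 3 ammonium counter-ions carry a total charge of +3, so each complex ion is 3−.
Ligand charges: 1×nitrato (-1 each), 2×fluoro (-1 each), 3×bromo (-1 each); total -6. So Sc + (-6) = 3−, giving Sc = +3.
Ligands are named alphabetically: bromo before fluoro before nitrato.
The complex ion is anionic, so scandium takes the -ate form scandate(III).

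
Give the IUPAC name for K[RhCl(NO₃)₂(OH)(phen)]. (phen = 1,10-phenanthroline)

potassium chlorohydroxodinitrato(1,10-phenanthroline)rhodate(III)

The 1 potassium counter-ion carries a total charge of +1, so each complex ion is 1−.
Ligand charges: 1×chloro (-1 each), 2×nitrato (-1 each), 1×hydroxo (-1 each), 1×1,10-phenanthroline (neutral); total -4. So Rh + (-4) = 1−, giving Rh = +3.
Ligands are named alphabetically: chloro before hydroxo before nitrato before phenanthroline.
The complex ion is anionic, so rhodium takes the -ate form rhodate(III).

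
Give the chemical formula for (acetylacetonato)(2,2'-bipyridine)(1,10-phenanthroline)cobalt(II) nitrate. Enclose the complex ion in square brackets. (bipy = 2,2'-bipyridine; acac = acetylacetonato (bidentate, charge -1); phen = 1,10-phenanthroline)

Ligands: 1 2,2'-bipyridine (bipy, neutral), 1 acetylacetonato (acac, -1), 1 1,10-phenanthroline (phen, neutral). Ligand charge sum = -1.
With Co in oxidation state +2, the complex ion is [Co...]^1+.
Charge balance with nitrate (-1) requires 1 complex ion per 1 nitrate.

[Co(acac)(bipy)(phen)]NO3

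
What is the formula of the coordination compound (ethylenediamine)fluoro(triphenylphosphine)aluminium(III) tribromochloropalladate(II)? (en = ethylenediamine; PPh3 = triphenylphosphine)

Cation [Al…]: ligand charges -1, Al(III) ⇒ ion charge 2+.
Anion [Pd…]: ligand charges -4, Pd(II) ⇒ ion charge 2−.
One 2+ cation balances one 2− anion.

[Al(en)F(PPh3)][PdBr3Cl]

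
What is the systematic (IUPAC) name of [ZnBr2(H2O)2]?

There is no counter-ion, so the complex is neutral overall.
Ligand charges: 2×aqua (neutral), 2×bromo (-1 each); total -2. So Zn + (-2) = 0, giving Zn = +2.
Ligands are named alphabetically: aqua before bromo.

diaquadibromozinc(II)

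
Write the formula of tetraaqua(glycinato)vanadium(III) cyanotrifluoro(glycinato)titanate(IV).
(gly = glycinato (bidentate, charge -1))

[V(gly)(H2O)4][Ti(CN)F3(gly)]2

Cation [V…]: ligand charges -1, V(III) ⇒ ion charge 2+.
Anion [Ti…]: ligand charges -5, Ti(IV) ⇒ ion charge 1−.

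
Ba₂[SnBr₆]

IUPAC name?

The 2 barium counter-ions carry a total charge of +4, so each complex ion is 4−.
Ligand charges: 6×bromo (-1 each); total -6. So Sn + (-6) = 4−, giving Sn = +2.
The complex ion is anionic, so tin takes the -ate form stannate(II).

barium hexabromostannate(II)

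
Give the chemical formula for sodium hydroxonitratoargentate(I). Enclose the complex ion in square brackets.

Ligands: 1 nitrato (NO3, -1), 1 hydroxo (OH, -1). Ligand charge sum = -2.
Charge balance with sodium (+1) requires 1 complex ion per 1 sodium.

Na[Ag(NO3)(OH)]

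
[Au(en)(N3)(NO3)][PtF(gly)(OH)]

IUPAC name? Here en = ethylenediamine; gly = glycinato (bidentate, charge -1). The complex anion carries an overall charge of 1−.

azido(ethylenediamine)nitratogold(III) fluoro(glycinato)hydroxoplatinate(II)

The complex anion is given as 1−; its ligand charges sum to -3, so Pt = +2.
A 1:1 salt means the cation carries the equal and opposite charge, 1+.
Cation: ligand charges sum to -2; for the ion to be 1+, Au = +3.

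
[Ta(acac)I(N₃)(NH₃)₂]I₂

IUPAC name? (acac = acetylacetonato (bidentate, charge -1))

The 2 iodide counter-ions carry a total charge of -2, so each complex ion is 2+.
Ligand charges: 1×acetylacetonato (-1 each), 1×iodo (-1 each), 2×ammine (neutral), 1×azido (-1 each); total -3. So Ta + (-3) = 2+, giving Ta = +5.
Ligands are named alphabetically: acetylacetonato before ammine before azido before iodo.

(acetylacetonato)diammineazidoiodotantalum(V) iodide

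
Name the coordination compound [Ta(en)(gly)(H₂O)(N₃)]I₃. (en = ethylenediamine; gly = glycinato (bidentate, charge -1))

The 3 iodide counter-ions carry a total charge of -3, so each complex ion is 3+.
Ligand charges: 1×azido (-1 each), 1×ethylenediamine (neutral), 1×glycinato (-1 each), 1×aqua (neutral); total -2. So Ta + (-2) = 3+, giving Ta = +5.
Ligands are named alphabetically: aqua before azido before ethylenediamine before glycinato.

aquaazido(ethylenediamine)(glycinato)tantalum(V) iodide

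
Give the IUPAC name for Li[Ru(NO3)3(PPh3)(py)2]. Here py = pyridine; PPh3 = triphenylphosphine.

lithium trinitratobis(pyridine)(triphenylphosphine)ruthenate(II)

The 1 lithium counter-ion carries a total charge of +1, so each complex ion is 1−.
Ligand charges: 2×pyridine (neutral), 3×nitrato (-1 each), 1×triphenylphosphine (neutral); total -3. So Ru + (-3) = 1−, giving Ru = +2.
The complex ion is anionic, so ruthenium takes the -ate form ruthenate(II).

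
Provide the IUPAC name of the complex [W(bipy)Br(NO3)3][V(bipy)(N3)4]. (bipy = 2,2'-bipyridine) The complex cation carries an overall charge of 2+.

(2,2'-bipyridine)bromotrinitratotungsten(VI) tetraazido(2,2'-bipyridine)vanadate(II)

Both ions are complex: the cation is named first with the plain metal name, the anion second with the -ate form; each ion's ligands are alphabetised independently.
The complex cation is given as 2+; its ligand charges sum to -4, so W = +6.
A 1:1 salt means the anion carries the equal and opposite charge, 2−.
Anion: ligand charges sum to -4; for the ion to be 2−, V = +2.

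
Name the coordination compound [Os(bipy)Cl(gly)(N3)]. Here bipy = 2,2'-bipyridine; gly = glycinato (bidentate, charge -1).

azido(2,2'-bipyridine)chloro(glycinato)osmium(III)

There is no counter-ion, so the complex is neutral overall.
Ligand charges: 1×2,2'-bipyridine (neutral), 1×glycinato (-1 each), 1×chloro (-1 each), 1×azido (-1 each); total -3. So Os + (-3) = 0, giving Os = +3.
Ligands are named alphabetically: azido before bipyridine before chloro before glycinato.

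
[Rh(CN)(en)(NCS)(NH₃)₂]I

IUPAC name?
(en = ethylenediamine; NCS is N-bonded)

diamminecyano(ethylenediamine)isothiocyanatorhodium(III) iodide

The 1 iodide counter-ion carries a total charge of -1, so each complex ion is 1+.
Ligand charges: 1×ethylenediamine (neutral), 1×cyano (-1 each), 2×ammine (neutral), 1×isothiocyanato (-1 each); total -2. So Rh + (-2) = 1+, giving Rh = +3.
Ligands are named alphabetically: ammine before cyano before ethylenediamine before isothiocyanato.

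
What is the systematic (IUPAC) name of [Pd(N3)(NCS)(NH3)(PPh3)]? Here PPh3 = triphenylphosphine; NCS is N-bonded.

ammineazidoisothiocyanato(triphenylphosphine)palladium(II)

There is no counter-ion, so the complex is neutral overall.
Ligand charges: 1×triphenylphosphine (neutral), 1×ammine (neutral), 1×azido (-1 each), 1×isothiocyanato (-1 each); total -2. So Pd + (-2) = 0, giving Pd = +2.
Ligands are named alphabetically: ammine before azido before isothiocyanato before triphenylphosphine.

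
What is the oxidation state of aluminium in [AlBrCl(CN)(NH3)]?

No counter-ion: the bracketed complex is neutral.
Ligand charges: 1×Cl = -1; 1×CN = -1; 1×NH3 neutral; 1×Br = -1; sum -3.
Al + (-3) = 0 ⇒ Al is +3.

+3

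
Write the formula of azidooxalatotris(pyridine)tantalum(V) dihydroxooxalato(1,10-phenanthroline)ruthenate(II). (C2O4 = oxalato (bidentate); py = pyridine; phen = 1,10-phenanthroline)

Cation [Ta…]: ligand charges -3, Ta(V) ⇒ ion charge 2+.
Anion [Ru…]: ligand charges -4, Ru(II) ⇒ ion charge 2−.

[Ta(C2O4)(N3)(py)3][Ru(C2O4)(OH)2(phen)]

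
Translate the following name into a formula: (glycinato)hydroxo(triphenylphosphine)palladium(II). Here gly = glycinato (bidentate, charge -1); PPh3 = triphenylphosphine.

[Pd(gly)(OH)(PPh3)]

Ligands: 1 hydroxo (OH, -1), 1 glycinato (gly, -1), 1 triphenylphosphine (PPh3, neutral). Ligand charge sum = -2.
With Pd in oxidation state +2, the complex ion is [Pd...].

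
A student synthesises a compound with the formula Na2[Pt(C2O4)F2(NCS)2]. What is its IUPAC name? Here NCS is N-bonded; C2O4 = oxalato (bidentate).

sodium difluorodiisothiocyanatooxalatoplatinate(IV)

The 2 sodium counter-ions carry a total charge of +2, so each complex ion is 2−.
Ligand charges: 2×isothiocyanato (-1 each), 1×oxalato (-2 each), 2×fluoro (-1 each); total -6. So Pt + (-6) = 2−, giving Pt = +4.
Ligands are named alphabetically: fluoro before isothiocyanato before oxalato.
The complex ion is anionic, so platinum takes the -ate form platinate(IV).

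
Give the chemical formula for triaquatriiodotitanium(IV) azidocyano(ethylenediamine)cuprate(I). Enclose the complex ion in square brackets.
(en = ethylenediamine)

Cation [Ti…]: ligand charges -3, Ti(IV) ⇒ ion charge 1+.
Anion [Cu…]: ligand charges -2, Cu(I) ⇒ ion charge 1−.
One 1+ cation balances one 1− anion.

[Ti(H2O)3I3][Cu(CN)(en)(N3)]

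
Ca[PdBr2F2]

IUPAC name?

calcium dibromodifluoropalladate(II)

The 1 calcium counter-ion carries a total charge of +2, so each complex ion is 2−.
Ligand charges: 2×fluoro (-1 each), 2×bromo (-1 each); total -4. So Pd + (-4) = 2−, giving Pd = +2.
Ligands are named alphabetically: bromo before fluoro.
The complex ion is anionic, so palladium takes the -ate form palladate(II).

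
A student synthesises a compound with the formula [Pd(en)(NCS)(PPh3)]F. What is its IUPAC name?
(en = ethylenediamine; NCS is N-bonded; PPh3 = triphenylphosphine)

(ethylenediamine)isothiocyanato(triphenylphosphine)palladium(II) fluoride

The 1 fluoride counter-ion carries a total charge of -1, so each complex ion is 1+.
Ligand charges: 1×ethylenediamine (neutral), 1×isothiocyanato (-1 each), 1×triphenylphosphine (neutral); total -1. So Pd + (-1) = 1+, giving Pd = +2.
Ligands are named alphabetically: ethylenediamine before isothiocyanato before triphenylphosphine.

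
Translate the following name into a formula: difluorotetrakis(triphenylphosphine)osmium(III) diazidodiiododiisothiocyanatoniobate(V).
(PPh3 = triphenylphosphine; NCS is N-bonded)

Cation [Os…]: ligand charges -2, Os(III) ⇒ ion charge 1+.
Anion [Nb…]: ligand charges -6, Nb(V) ⇒ ion charge 1−.

[OsF2(PPh3)4][NbI2(N3)2(NCS)2]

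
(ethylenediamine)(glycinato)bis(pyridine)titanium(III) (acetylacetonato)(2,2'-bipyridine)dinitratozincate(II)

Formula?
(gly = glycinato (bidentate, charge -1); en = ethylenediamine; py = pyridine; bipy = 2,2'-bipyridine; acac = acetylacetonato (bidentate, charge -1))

[Ti(en)(gly)(py)2][Zn(acac)(bipy)(NO3)2]2

Cation [Ti…]: ligand charges -1, Ti(III) ⇒ ion charge 2+.
Anion [Zn…]: ligand charges -3, Zn(II) ⇒ ion charge 1−.
One 2+ cation requires 2 of the 1− anion.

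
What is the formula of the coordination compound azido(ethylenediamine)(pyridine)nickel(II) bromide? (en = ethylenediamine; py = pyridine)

Ligands: 1 ethylenediamine (en, neutral), 1 azido (N3, -1), 1 pyridine (py, neutral). Ligand charge sum = -1.
Charge balance with bromide (-1) requires 1 complex ion per 1 bromide.

[Ni(en)(N3)(py)]Br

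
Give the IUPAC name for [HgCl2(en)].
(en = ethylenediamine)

dichloro(ethylenediamine)mercury(II)

There is no counter-ion, so the complex is neutral overall.
Ligand charges: 2×chloro (-1 each), 1×ethylenediamine (neutral); total -2. So Hg + (-2) = 0, giving Hg = +2.
Ligands are named alphabetically: chloro before ethylenediamine.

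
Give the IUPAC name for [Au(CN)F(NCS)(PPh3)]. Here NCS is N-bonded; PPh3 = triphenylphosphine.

There is no counter-ion, so the complex is neutral overall.
Ligand charges: 1×isothiocyanato (-1 each), 1×fluoro (-1 each), 1×cyano (-1 each), 1×triphenylphosphine (neutral); total -3. So Au + (-3) = 0, giving Au = +3.
Ligands are named alphabetically: cyano before fluoro before isothiocyanato before triphenylphosphine.

cyanofluoroisothiocyanato(triphenylphosphine)gold(III)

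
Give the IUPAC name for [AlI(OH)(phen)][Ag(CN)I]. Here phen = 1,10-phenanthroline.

Aluminium is always +3 in its complexes; the cation's ligand charges sum to -2, so the complex cation is 1+.
A 1:1 salt means the anion carries the equal and opposite charge, 1−.
Anion: ligand charges sum to -2; for the ion to be 1−, Ag = +1.

hydroxoiodo(1,10-phenanthroline)aluminium(III) cyanoiodoargentate(I)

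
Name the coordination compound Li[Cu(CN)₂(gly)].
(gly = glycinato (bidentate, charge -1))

lithium dicyano(glycinato)cuprate(II)

The 1 lithium counter-ion carries a total charge of +1, so each complex ion is 1−.
Ligand charges: 2×cyano (-1 each), 1×glycinato (-1 each); total -3. So Cu + (-3) = 1−, giving Cu = +2.
The complex ion is anionic, so copper takes the -ate form cuprate(II).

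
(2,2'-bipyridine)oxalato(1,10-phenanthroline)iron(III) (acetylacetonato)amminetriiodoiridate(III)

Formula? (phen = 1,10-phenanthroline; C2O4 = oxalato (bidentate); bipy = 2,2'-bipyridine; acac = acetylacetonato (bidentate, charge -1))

[Fe(bipy)(C2O4)(phen)][Ir(acac)I3(NH3)]

Cation [Fe…]: ligand charges -2, Fe(III) ⇒ ion charge 1+.
Anion [Ir…]: ligand charges -4, Ir(III) ⇒ ion charge 1−.
One 1+ cation balances one 1− anion.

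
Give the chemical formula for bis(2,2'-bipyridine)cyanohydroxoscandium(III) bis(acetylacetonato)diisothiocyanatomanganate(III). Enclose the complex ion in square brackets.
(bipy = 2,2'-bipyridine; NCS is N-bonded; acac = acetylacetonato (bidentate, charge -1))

Cation [Sc…]: ligand charges -2, Sc(III) ⇒ ion charge 1+.
Anion [Mn…]: ligand charges -4, Mn(III) ⇒ ion charge 1−.
One 1+ cation balances one 1− anion.

[Sc(bipy)2(CN)(OH)][Mn(acac)2(NCS)2]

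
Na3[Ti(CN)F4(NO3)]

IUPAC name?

sodium cyanotetrafluoronitratotitanate(III)

The 3 sodium counter-ions carry a total charge of +3, so each complex ion is 3−.
Ligand charges: 1×cyano (-1 each), 1×nitrato (-1 each), 4×fluoro (-1 each); total -6. So Ti + (-6) = 3−, giving Ti = +3.
Ligands are named alphabetically: cyano before fluoro before nitrato.
The complex ion is anionic, so titanium takes the -ate form titanate(III).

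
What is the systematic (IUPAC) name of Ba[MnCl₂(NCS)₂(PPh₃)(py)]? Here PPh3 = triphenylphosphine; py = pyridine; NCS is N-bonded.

The 1 barium counter-ion carries a total charge of +2, so each complex ion is 2−.
Ligand charges: 1×triphenylphosphine (neutral), 2×chloro (-1 each), 1×pyridine (neutral), 2×isothiocyanato (-1 each); total -4. So Mn + (-4) = 2−, giving Mn = +2.
The complex ion is anionic, so manganese takes the -ate form manganate(II).

barium dichlorodiisothiocyanato(pyridine)(triphenylphosphine)manganate(II)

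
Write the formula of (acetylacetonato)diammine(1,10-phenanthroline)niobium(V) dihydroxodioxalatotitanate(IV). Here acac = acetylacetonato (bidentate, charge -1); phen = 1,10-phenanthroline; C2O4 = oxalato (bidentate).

Cation [Nb…]: ligand charges -1, Nb(V) ⇒ ion charge 4+.
Anion [Ti…]: ligand charges -6, Ti(IV) ⇒ ion charge 2−.

[Nb(acac)(NH3)2(phen)][Ti(C2O4)2(OH)2]2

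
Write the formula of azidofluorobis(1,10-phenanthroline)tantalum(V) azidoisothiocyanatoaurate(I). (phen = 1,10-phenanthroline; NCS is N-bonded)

Cation [Ta…]: ligand charges -2, Ta(V) ⇒ ion charge 3+.
Anion [Au…]: ligand charges -2, Au(I) ⇒ ion charge 1−.
One 3+ cation requires 3 of the 1− anion.

[TaF(N3)(phen)2][Au(N3)(NCS)]3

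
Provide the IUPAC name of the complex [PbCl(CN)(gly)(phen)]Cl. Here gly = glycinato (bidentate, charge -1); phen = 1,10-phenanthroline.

The 1 chloride counter-ion carries a total charge of -1, so each complex ion is 1+.
Ligand charges: 1×cyano (-1 each), 1×chloro (-1 each), 1×glycinato (-1 each), 1×1,10-phenanthroline (neutral); total -3. So Pb + (-3) = 1+, giving Pb = +4.
Ligands are named alphabetically: chloro before cyano before glycinato before phenanthroline.

chlorocyano(glycinato)(1,10-phenanthroline)lead(IV) chloride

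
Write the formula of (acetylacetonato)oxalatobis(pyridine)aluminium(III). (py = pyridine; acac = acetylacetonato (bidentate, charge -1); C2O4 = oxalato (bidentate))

[Al(acac)(C2O4)(py)2]

Ligands: 2 pyridine (py, neutral), 1 acetylacetonato (acac, -1), 1 oxalato (C2O4, -2). Ligand charge sum = -3.
With Al in oxidation state +3, the complex ion is [Al...].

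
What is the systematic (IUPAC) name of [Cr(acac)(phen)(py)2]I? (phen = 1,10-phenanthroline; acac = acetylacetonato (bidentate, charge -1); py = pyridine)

The 1 iodide counter-ion carries a total charge of -1, so each complex ion is 1+.
Ligand charges: 1×1,10-phenanthroline (neutral), 1×acetylacetonato (-1 each), 2×pyridine (neutral); total -1. So Cr + (-1) = 1+, giving Cr = +2.
Ligands are named alphabetically: acetylacetonato before phenanthroline before pyridine.

(acetylacetonato)(1,10-phenanthroline)bis(pyridine)chromium(II) iodide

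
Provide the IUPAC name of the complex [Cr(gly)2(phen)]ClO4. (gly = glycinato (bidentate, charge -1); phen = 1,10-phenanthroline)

The 1 perchlorate counter-ion carries a total charge of -1, so each complex ion is 1+.
Ligand charges: 2×glycinato (-1 each), 1×1,10-phenanthroline (neutral); total -2. So Cr + (-2) = 1+, giving Cr = +3.
Ligands are named alphabetically: glycinato before phenanthroline.

bis(glycinato)(1,10-phenanthroline)chromium(III) perchlorate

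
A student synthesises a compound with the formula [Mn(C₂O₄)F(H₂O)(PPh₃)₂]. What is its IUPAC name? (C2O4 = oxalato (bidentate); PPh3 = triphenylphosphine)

aquafluorooxalatobis(triphenylphosphine)manganese(III)

There is no counter-ion, so the complex is neutral overall.
Ligand charges: 1×fluoro (-1 each), 1×oxalato (-2 each), 2×triphenylphosphine (neutral), 1×aqua (neutral); total -3. So Mn + (-3) = 0, giving Mn = +3.
Ligands are named alphabetically: aqua before fluoro before oxalato before triphenylphosphine.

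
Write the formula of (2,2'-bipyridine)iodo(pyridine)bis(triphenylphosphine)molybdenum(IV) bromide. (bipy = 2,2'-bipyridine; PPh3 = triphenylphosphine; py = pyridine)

Ligands: 1 2,2'-bipyridine (bipy, neutral), 1 iodo (I, -1), 2 triphenylphosphine (PPh3, neutral), 1 pyridine (py, neutral). Ligand charge sum = -1.
Charge balance with bromide (-1) requires 1 complex ion per 3 bromide.

[Mo(bipy)I(PPh3)2(py)]Br3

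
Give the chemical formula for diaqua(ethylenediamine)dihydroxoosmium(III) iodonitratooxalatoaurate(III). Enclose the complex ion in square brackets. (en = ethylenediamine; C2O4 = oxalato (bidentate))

Cation [Os…]: ligand charges -2, Os(III) ⇒ ion charge 1+.
Anion [Au…]: ligand charges -4, Au(III) ⇒ ion charge 1−.
One 1+ cation balances one 1− anion.

[Os(en)(H2O)2(OH)2][Au(C2O4)I(NO3)]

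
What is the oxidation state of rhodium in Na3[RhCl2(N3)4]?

+3

3 sodium outside the brackets (+1 each) → the complex ion is 3−.
Ligand charges: 2×Cl = -2; 4×N3 = -4; sum -6.
Rh + (-6) = 3− ⇒ Rh is +3.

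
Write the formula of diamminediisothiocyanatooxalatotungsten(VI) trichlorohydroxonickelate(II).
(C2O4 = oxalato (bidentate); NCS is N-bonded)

Cation [W…]: ligand charges -4, W(VI) ⇒ ion charge 2+.
Anion [Ni…]: ligand charges -4, Ni(II) ⇒ ion charge 2−.

[W(C2O4)(NCS)2(NH3)2][NiCl3(OH)]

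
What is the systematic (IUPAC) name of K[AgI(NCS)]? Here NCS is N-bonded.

The 1 potassium counter-ion carries a total charge of +1, so each complex ion is 1−.
Ligand charges: 1×isothiocyanato (-1 each), 1×iodo (-1 each); total -2. So Ag + (-2) = 1−, giving Ag = +1.
The complex ion is anionic, so silver takes the -ate form argentate(I).

potassium iodoisothiocyanatoargentate(I)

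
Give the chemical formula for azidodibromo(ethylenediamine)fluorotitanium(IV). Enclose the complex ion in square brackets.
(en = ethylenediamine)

[TiBr2(en)F(N3)]

Ligands: 2 bromo (Br, -1), 1 azido (N3, -1), 1 fluoro (F, -1), 1 ethylenediamine (en, neutral). Ligand charge sum = -4.
With Ti in oxidation state +4, the complex ion is [Ti...].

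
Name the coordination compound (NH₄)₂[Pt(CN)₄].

ammonium tetracyanoplatinate(II)

The 2 ammonium counter-ions carry a total charge of +2, so each complex ion is 2−.
Ligand charges: 4×cyano (-1 each); total -4. So Pt + (-4) = 2−, giving Pt = +2.
The complex ion is anionic, so platinum takes the -ate form platinate(II).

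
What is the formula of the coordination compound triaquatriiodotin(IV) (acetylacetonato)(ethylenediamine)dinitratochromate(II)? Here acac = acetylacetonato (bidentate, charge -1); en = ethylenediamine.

[Sn(H2O)3I3][Cr(acac)(en)(NO3)2]

Cation [Sn…]: ligand charges -3, Sn(IV) ⇒ ion charge 1+.
Anion [Cr…]: ligand charges -3, Cr(II) ⇒ ion charge 1−.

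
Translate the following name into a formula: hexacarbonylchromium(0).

[Cr(CO)6]

Ligands: 6 carbonyl (CO, neutral). Ligand charge sum = 0.
With Cr in oxidation state 0, the complex ion is [Cr...].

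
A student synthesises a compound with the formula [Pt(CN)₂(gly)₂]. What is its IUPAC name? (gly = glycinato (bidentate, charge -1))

There is no counter-ion, so the complex is neutral overall.
Ligand charges: 2×cyano (-1 each), 2×glycinato (-1 each); total -4. So Pt + (-4) = 0, giving Pt = +4.
Ligands are named alphabetically: cyano before glycinato.

dicyanobis(glycinato)platinum(IV)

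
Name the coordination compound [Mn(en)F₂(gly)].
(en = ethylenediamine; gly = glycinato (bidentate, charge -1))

(ethylenediamine)difluoro(glycinato)manganese(III)

There is no counter-ion, so the complex is neutral overall.
Ligand charges: 1×ethylenediamine (neutral), 1×glycinato (-1 each), 2×fluoro (-1 each); total -3. So Mn + (-3) = 0, giving Mn = +3.
Ligands are named alphabetically: ethylenediamine before fluoro before glycinato.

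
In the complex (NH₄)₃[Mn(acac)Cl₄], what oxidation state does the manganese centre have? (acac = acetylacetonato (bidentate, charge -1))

+2

3 ammonium outside the brackets (+1 each) → the complex ion is 3−.
Ligand charges: 4×Cl = -4; 1×acac = -1; sum -5.
Mn + (-5) = 3− ⇒ Mn is +2.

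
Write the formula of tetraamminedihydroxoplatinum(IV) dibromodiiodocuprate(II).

[Pt(NH3)4(OH)2][CuBr2I2]

Cation [Pt…]: ligand charges -2, Pt(IV) ⇒ ion charge 2+.
Anion [Cu…]: ligand charges -4, Cu(II) ⇒ ion charge 2−.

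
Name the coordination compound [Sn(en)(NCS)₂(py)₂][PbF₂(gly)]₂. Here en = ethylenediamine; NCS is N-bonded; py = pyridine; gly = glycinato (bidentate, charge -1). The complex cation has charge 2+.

(ethylenediamine)diisothiocyanatobis(pyridine)tin(IV) difluoro(glycinato)plumbate(II)

Both ions are complex: the cation is named first with the plain metal name, the anion second with the -ate form; each ion's ligands are alphabetised independently.
The complex cation is given as 2+; its ligand charges sum to -2, so Sn = +4.
With 2 anions per cation, each anion must be 2/2 = 1−.
Anion: ligand charges sum to -3; for the ion to be 1−, Pb = +2.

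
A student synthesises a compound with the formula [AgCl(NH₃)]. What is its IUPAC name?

amminechlorosilver(I)

There is no counter-ion, so the complex is neutral overall.
Ligand charges: 1×chloro (-1 each), 1×ammine (neutral); total -1. So Ag + (-1) = 0, giving Ag = +1.
Ligands are named alphabetically: ammine before chloro.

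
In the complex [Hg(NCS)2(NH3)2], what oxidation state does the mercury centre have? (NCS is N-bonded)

+2

No counter-ion: the bracketed complex is neutral.
Ligand charges: 2×NCS = -2; 2×NH3 neutral; sum -2.
Hg + (-2) = 0 ⇒ Hg is +2.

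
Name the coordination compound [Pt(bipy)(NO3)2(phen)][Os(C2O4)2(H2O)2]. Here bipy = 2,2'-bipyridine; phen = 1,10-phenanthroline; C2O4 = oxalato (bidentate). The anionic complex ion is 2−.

(2,2'-bipyridine)dinitrato(1,10-phenanthroline)platinum(IV) diaquadioxalatoosmate(II)

Both ions are complex: the cation is named first with the plain metal name, the anion second with the -ate form; each ion's ligands are alphabetised independently.
The complex anion is given as 2−; its ligand charges sum to -4, so Os = +2.
A 1:1 salt means the cation carries the equal and opposite charge, 2+.
Cation: ligand charges sum to -2; for the ion to be 2+, Pt = +4.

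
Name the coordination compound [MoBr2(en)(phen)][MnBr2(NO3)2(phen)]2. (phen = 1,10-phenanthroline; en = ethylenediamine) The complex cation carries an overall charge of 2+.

dibromo(ethylenediamine)(1,10-phenanthroline)molybdenum(IV) dibromodinitrato(1,10-phenanthroline)manganate(III)

Both ions are complex: the cation is named first with the plain metal name, the anion second with the -ate form; each ion's ligands are alphabetised independently.
The complex cation is given as 2+; its ligand charges sum to -2, so Mo = +4.
With 2 anions per cation, each anion must be 2/2 = 1−.
Anion: ligand charges sum to -4; for the ion to be 1−, Mn = +3.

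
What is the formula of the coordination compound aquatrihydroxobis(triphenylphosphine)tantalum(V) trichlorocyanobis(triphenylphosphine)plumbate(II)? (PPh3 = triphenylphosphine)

Cation [Ta…]: ligand charges -3, Ta(V) ⇒ ion charge 2+.
Anion [Pb…]: ligand charges -4, Pb(II) ⇒ ion charge 2−.

[Ta(H2O)(OH)3(PPh3)2][PbCl3(CN)(PPh3)2]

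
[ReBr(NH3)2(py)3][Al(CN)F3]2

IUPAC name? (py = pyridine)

Both ions are complex: the cation is named first with the plain metal name, the anion second with the -ate form; each ion's ligands are alphabetised independently.
Aluminium is always +3 in its complexes; the anion's ligand charges sum to -4, so the complex anion is 1−.
With 2 anions per cation, the cation must be 2×1 = 2+.
Cation: ligand charges sum to -1; for the ion to be 2+, Re = +3.

diamminebromotris(pyridine)rhenium(III) cyanotrifluoroaluminate(III)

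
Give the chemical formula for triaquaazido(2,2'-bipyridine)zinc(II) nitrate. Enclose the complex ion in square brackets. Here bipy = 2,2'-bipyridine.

[Zn(bipy)(H2O)3(N3)]NO3

Ligands: 1 azido (N3, -1), 1 2,2'-bipyridine (bipy, neutral), 3 aqua (H2O, neutral). Ligand charge sum = -1.
With Zn in oxidation state +2, the complex ion is [Zn...]^1+.
Charge balance with nitrate (-1) requires 1 complex ion per 1 nitrate.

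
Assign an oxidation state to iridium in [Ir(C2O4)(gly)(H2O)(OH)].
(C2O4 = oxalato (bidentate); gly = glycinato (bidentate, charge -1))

No counter-ion: the bracketed complex is neutral.
Ligand charges: 1×OH = -1; 1×H2O neutral; 1×C2O4 = -2; 1×gly = -1; sum -4.
Ir + (-4) = 0 ⇒ Ir is +4.

+4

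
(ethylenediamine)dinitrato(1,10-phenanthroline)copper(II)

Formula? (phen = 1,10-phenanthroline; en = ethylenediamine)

Ligands: 2 nitrato (NO3, -1), 1 1,10-phenanthroline (phen, neutral), 1 ethylenediamine (en, neutral). Ligand charge sum = -2.
With Cu in oxidation state +2, the complex ion is [Cu...].

[Cu(en)(NO3)2(phen)]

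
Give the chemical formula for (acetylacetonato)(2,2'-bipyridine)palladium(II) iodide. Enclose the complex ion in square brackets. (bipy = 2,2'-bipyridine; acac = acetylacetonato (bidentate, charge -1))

[Pd(acac)(bipy)]I

Ligands: 1 2,2'-bipyridine (bipy, neutral), 1 acetylacetonato (acac, -1). Ligand charge sum = -1.
With Pd in oxidation state +2, the complex ion is [Pd...]^1+.
Charge balance with iodide (-1) requires 1 complex ion per 1 iodide.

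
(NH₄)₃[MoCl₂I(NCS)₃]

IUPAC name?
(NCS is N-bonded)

ammonium dichloroiodotriisothiocyanatomolybdate(III)

The 3 ammonium counter-ions carry a total charge of +3, so each complex ion is 3−.
Ligand charges: 3×isothiocyanato (-1 each), 1×iodo (-1 each), 2×chloro (-1 each); total -6. So Mo + (-6) = 3−, giving Mo = +3.
The complex ion is anionic, so molybdenum takes the -ate form molybdate(III).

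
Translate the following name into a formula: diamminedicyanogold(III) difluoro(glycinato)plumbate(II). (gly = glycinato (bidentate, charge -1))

Cation [Au…]: ligand charges -2, Au(III) ⇒ ion charge 1+.
Anion [Pb…]: ligand charges -3, Pb(II) ⇒ ion charge 1−.

[Au(CN)2(NH3)2][PbF2(gly)]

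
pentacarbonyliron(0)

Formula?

[Fe(CO)5]

Ligands: 5 carbonyl (CO, neutral). Ligand charge sum = 0.
With Fe in oxidation state 0, the complex ion is [Fe...].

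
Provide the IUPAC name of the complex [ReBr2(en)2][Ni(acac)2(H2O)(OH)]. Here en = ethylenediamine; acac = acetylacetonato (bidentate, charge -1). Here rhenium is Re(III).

Both ions are complex: the cation is named first with the plain metal name, the anion second with the -ate form; each ion's ligands are alphabetised independently.
Re is given as +3; the cation's ligand charges sum to -2, so the complex cation is 1+.
A 1:1 salt means the anion carries the equal and opposite charge, 1−.
Anion: ligand charges sum to -3; for the ion to be 1−, Ni = +2.

dibromobis(ethylenediamine)rhenium(III) bis(acetylacetonato)aquahydroxonickelate(II)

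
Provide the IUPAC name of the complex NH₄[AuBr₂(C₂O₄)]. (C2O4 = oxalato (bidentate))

ammonium dibromooxalatoaurate(III)

The 1 ammonium counter-ion carries a total charge of +1, so each complex ion is 1−.
Ligand charges: 1×oxalato (-2 each), 2×bromo (-1 each); total -4. So Au + (-4) = 1−, giving Au = +3.
Ligands are named alphabetically: bromo before oxalato.
The complex ion is anionic, so gold takes the -ate form aurate(III).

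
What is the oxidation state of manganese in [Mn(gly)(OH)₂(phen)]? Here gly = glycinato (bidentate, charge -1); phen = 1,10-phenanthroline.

No counter-ion: the bracketed complex is neutral.
Ligand charges: 2×OH = -2; 1×gly = -1; 1×phen neutral; sum -3.
Mn + (-3) = 0 ⇒ Mn is +3.

+3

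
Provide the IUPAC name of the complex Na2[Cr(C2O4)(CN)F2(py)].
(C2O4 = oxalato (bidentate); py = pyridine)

sodium cyanodifluorooxalato(pyridine)chromate(III)

The 2 sodium counter-ions carry a total charge of +2, so each complex ion is 2−.
Ligand charges: 1×oxalato (-2 each), 1×cyano (-1 each), 1×pyridine (neutral), 2×fluoro (-1 each); total -5. So Cr + (-5) = 2−, giving Cr = +3.
The complex ion is anionic, so chromium takes the -ate form chromate(III).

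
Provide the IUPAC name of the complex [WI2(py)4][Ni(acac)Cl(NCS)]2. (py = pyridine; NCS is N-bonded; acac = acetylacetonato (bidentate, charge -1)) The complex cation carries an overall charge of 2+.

diiodotetrakis(pyridine)tungsten(IV) (acetylacetonato)chloroisothiocyanatonickelate(II)

Both ions are complex: the cation is named first with the plain metal name, the anion second with the -ate form; each ion's ligands are alphabetised independently.
The complex cation is given as 2+; its ligand charges sum to -2, so W = +4.
With 2 anions per cation, each anion must be 2/2 = 1−.
Anion: ligand charges sum to -3; for the ion to be 1−, Ni = +2.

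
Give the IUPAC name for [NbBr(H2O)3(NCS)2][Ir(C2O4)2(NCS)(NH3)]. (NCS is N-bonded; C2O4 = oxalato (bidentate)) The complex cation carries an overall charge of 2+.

The complex cation is given as 2+; its ligand charges sum to -3, so Nb = +5.
A 1:1 salt means the anion carries the equal and opposite charge, 2−.
Anion: ligand charges sum to -5; for the ion to be 2−, Ir = +3.

triaquabromodiisothiocyanatoniobium(V) ammineisothiocyanatodioxalatoiridate(III)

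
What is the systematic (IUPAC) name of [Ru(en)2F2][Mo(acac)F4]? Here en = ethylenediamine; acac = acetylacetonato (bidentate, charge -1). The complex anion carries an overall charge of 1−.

bis(ethylenediamine)difluororuthenium(III) (acetylacetonato)tetrafluoromolybdate(IV)

Both ions are complex: the cation is named first with the plain metal name, the anion second with the -ate form; each ion's ligands are alphabetised independently.
The complex anion is given as 1−; its ligand charges sum to -5, so Mo = +4.
A 1:1 salt means the cation carries the equal and opposite charge, 1+.
Cation: ligand charges sum to -2; for the ion to be 1+, Ru = +3.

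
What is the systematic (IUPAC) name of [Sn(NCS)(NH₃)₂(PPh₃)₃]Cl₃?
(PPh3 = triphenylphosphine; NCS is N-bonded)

diammineisothiocyanatotris(triphenylphosphine)tin(IV) chloride

The 3 chloride counter-ions carry a total charge of -3, so each complex ion is 3+.
Ligand charges: 2×ammine (neutral), 3×triphenylphosphine (neutral), 1×isothiocyanato (-1 each); total -1. So Sn + (-1) = 3+, giving Sn = +4.
Ligands are named alphabetically: ammine before isothiocyanato before triphenylphosphine.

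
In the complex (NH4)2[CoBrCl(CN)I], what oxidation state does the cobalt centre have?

+2

2 ammonium outside the brackets (+1 each) → the complex ion is 2−.
Ligand charges: 1×CN = -1; 1×I = -1; 1×Br = -1; 1×Cl = -1; sum -4.
Co + (-4) = 2− ⇒ Co is +2.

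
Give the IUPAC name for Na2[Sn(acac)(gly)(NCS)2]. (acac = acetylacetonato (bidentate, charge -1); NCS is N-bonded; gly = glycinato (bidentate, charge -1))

sodium (acetylacetonato)(glycinato)diisothiocyanatostannate(II)

The 2 sodium counter-ions carry a total charge of +2, so each complex ion is 2−.
Ligand charges: 1×acetylacetonato (-1 each), 2×isothiocyanato (-1 each), 1×glycinato (-1 each); total -4. So Sn + (-4) = 2−, giving Sn = +2.
The complex ion is anionic, so tin takes the -ate form stannate(II).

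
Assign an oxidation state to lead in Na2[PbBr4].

+2

2 sodium outside the brackets (+1 each) → the complex ion is 2−.
Ligand charges: 4×Br = -4; sum -4.
Pb + (-4) = 2− ⇒ Pb is +2.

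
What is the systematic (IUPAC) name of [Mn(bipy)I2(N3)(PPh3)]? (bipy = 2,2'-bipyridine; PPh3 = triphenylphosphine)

azido(2,2'-bipyridine)diiodo(triphenylphosphine)manganese(III)

There is no counter-ion, so the complex is neutral overall.
Ligand charges: 1×2,2'-bipyridine (neutral), 1×triphenylphosphine (neutral), 1×azido (-1 each), 2×iodo (-1 each); total -3. So Mn + (-3) = 0, giving Mn = +3.
Ligands are named alphabetically: azido before bipyridine before iodo before triphenylphosphine.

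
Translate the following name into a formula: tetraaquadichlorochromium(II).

[CrCl2(H2O)4]

Ligands: 4 aqua (H2O, neutral), 2 chloro (Cl, -1). Ligand charge sum = -2.
With Cr in oxidation state +2, the complex ion is [Cr...].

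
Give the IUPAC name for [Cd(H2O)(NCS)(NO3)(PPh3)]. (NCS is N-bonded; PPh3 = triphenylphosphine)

aquaisothiocyanatonitrato(triphenylphosphine)cadmium(II)

There is no counter-ion, so the complex is neutral overall.
Ligand charges: 1×aqua (neutral), 1×isothiocyanato (-1 each), 1×nitrato (-1 each), 1×triphenylphosphine (neutral); total -2. So Cd + (-2) = 0, giving Cd = +2.
Ligands are named alphabetically: aqua before isothiocyanato before nitrato before triphenylphosphine.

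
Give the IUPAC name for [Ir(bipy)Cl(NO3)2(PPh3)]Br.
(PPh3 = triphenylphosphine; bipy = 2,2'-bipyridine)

The 1 bromide counter-ion carries a total charge of -1, so each complex ion is 1+.
Ligand charges: 1×triphenylphosphine (neutral), 1×2,2'-bipyridine (neutral), 1×chloro (-1 each), 2×nitrato (-1 each); total -3. So Ir + (-3) = 1+, giving Ir = +4.
Ligands are named alphabetically: bipyridine before chloro before nitrato before triphenylphosphine.

(2,2'-bipyridine)chlorodinitrato(triphenylphosphine)iridium(IV) bromide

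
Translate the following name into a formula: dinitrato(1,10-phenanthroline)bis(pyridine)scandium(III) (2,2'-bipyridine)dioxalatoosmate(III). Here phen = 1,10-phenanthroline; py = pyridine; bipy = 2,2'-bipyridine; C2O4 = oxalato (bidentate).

[Sc(NO3)2(phen)(py)2][Os(bipy)(C2O4)2]

Cation [Sc…]: ligand charges -2, Sc(III) ⇒ ion charge 1+.
Anion [Os…]: ligand charges -4, Os(III) ⇒ ion charge 1−.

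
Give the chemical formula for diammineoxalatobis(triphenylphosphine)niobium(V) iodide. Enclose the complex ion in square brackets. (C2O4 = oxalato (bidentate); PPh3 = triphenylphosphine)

Ligands: 2 ammine (NH3, neutral), 1 oxalato (C2O4, -2), 2 triphenylphosphine (PPh3, neutral). Ligand charge sum = -2.
With Nb in oxidation state +5, the complex ion is [Nb...]^3+.
Charge balance with iodide (-1) requires 1 complex ion per 3 iodide.

[Nb(C2O4)(NH3)2(PPh3)2]I3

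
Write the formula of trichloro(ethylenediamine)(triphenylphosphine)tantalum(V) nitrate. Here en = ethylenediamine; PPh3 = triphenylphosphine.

[TaCl3(en)(PPh3)](NO3)2

Ligands: 1 ethylenediamine (en, neutral), 1 triphenylphosphine (PPh3, neutral), 3 chloro (Cl, -1). Ligand charge sum = -3.
With Ta in oxidation state +5, the complex ion is [Ta...]^2+.
Charge balance with nitrate (-1) requires 1 complex ion per 2 nitrate.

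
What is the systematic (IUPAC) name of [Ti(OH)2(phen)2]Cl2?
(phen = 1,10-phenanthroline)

The 2 chloride counter-ions carry a total charge of -2, so each complex ion is 2+.
Ligand charges: 2×hydroxo (-1 each), 2×1,10-phenanthroline (neutral); total -2. So Ti + (-2) = 2+, giving Ti = +4.
Ligands are named alphabetically: hydroxo before phenanthroline.

dihydroxobis(1,10-phenanthroline)titanium(IV) chloride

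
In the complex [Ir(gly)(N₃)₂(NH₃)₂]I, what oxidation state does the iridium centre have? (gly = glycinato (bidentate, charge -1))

+4

1 iodide outside the brackets (-1 each) → the complex ion is 1+.
Ligand charges: 1×gly = -1; 2×N3 = -2; 2×NH3 neutral; sum -3.
Ir + (-3) = 1+ ⇒ Ir is +4.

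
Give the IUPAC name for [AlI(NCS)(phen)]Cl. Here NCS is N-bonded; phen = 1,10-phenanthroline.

The 1 chloride counter-ion carries a total charge of -1, so each complex ion is 1+.
Ligand charges: 1×iodo (-1 each), 1×isothiocyanato (-1 each), 1×1,10-phenanthroline (neutral); total -2. So Al + (-2) = 1+, giving Al = +3.
Ligands are named alphabetically: iodo before isothiocyanato before phenanthroline.

iodoisothiocyanato(1,10-phenanthroline)aluminium(III) chloride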